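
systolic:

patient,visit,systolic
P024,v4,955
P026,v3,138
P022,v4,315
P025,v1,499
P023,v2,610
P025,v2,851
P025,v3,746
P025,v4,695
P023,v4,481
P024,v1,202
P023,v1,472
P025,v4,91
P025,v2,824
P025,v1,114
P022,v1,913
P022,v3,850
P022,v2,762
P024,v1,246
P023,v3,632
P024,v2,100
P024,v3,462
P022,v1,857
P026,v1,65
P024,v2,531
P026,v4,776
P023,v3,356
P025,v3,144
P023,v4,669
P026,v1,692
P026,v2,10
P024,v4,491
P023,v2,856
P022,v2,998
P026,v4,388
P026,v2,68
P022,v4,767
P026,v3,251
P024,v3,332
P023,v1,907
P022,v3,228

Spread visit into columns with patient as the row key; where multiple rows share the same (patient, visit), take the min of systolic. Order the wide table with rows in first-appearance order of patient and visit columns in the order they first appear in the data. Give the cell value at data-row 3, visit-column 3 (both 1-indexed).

857

With rows in first-appearance order of patient, row 3 is patient=P022. visit columns in first-appearance order: v4, v3, v1, v2; column 3 is v1.
Long rows with patient=P022, visit=v1: min(913, 857) = 857.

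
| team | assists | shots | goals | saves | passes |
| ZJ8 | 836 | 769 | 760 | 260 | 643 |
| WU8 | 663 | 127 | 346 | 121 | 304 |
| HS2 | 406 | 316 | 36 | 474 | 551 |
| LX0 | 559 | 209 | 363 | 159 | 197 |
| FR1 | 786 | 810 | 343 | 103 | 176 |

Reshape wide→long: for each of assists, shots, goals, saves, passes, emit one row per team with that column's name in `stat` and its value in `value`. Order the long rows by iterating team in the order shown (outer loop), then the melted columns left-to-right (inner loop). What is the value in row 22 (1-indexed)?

810

25 rows total (5 × 5). Row 22: index ⌊(22-1)/5⌋ = 4 into team → FR1; (22-1) mod 5 = 1 into the melted columns → shots.
So row 22 is (FR1, shots, 810); value = 810.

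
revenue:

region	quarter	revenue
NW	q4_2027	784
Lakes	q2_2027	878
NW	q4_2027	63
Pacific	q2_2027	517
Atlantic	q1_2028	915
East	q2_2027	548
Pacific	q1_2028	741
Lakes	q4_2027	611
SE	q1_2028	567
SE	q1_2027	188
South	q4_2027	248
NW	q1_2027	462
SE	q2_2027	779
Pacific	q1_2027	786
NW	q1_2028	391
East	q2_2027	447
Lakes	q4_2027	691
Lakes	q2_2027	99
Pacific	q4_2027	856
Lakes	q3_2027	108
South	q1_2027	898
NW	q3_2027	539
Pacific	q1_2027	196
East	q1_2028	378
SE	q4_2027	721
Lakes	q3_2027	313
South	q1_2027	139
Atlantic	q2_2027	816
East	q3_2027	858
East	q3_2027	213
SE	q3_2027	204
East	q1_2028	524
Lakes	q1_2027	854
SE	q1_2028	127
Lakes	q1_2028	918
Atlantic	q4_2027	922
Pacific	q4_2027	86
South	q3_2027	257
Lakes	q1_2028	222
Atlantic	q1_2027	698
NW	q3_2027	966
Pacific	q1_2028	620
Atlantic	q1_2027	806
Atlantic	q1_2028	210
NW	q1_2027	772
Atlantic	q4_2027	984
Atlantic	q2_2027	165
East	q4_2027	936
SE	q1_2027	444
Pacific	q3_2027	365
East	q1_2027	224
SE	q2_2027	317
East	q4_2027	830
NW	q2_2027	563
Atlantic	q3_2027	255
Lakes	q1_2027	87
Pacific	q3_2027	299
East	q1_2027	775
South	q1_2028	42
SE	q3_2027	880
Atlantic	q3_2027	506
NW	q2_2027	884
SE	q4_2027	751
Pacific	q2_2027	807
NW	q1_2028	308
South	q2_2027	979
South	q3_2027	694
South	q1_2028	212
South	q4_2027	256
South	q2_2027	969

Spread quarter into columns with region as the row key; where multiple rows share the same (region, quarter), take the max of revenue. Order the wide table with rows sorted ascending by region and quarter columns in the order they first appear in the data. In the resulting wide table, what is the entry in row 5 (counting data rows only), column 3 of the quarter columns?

With rows sorted ascending by region, row 5 is region=Pacific. quarter columns in first-appearance order: q4_2027, q2_2027, q1_2028, q1_2027, q3_2027; column 3 is q1_2028.
Long rows with region=Pacific, quarter=q1_2028: max(741, 620) = 741.

741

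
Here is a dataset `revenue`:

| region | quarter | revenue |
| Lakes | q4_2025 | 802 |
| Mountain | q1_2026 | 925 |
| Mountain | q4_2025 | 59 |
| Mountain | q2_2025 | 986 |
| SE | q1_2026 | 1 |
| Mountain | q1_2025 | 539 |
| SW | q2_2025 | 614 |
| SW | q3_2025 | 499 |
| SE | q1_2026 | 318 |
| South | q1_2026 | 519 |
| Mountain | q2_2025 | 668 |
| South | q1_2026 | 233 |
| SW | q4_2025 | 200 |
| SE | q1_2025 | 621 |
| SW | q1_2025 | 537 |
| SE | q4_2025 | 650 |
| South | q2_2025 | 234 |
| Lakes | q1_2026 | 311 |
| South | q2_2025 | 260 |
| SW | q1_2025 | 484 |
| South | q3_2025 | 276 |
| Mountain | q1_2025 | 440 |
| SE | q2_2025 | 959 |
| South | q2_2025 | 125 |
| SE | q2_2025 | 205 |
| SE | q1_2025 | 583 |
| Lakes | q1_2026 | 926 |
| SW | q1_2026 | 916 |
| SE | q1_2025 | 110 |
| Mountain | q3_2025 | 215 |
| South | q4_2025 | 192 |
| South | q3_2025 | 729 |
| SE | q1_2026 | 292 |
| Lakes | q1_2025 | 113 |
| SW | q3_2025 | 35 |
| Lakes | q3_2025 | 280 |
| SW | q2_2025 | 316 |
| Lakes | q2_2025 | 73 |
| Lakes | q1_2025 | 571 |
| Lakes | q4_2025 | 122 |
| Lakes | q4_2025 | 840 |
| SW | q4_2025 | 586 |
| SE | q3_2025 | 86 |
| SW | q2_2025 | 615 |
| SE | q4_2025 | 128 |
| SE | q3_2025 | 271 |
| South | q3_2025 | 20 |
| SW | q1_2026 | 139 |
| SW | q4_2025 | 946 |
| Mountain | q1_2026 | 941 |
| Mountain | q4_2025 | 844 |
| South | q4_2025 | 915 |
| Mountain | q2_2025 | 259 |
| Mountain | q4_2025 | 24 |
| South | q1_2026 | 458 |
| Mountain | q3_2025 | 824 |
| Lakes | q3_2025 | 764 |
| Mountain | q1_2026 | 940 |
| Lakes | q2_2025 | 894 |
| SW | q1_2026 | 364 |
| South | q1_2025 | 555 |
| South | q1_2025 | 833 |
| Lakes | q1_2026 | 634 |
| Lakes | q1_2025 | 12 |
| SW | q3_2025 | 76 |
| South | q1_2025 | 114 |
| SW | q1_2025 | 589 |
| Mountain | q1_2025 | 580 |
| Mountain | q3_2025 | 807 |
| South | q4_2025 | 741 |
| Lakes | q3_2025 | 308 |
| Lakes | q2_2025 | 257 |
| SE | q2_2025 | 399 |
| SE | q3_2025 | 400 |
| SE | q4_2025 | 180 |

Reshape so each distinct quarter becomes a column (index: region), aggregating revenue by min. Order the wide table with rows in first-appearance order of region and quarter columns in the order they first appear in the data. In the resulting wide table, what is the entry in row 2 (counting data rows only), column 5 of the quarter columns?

215

With rows in first-appearance order of region, row 2 is region=Mountain. quarter columns in first-appearance order: q4_2025, q1_2026, q2_2025, q1_2025, q3_2025; column 5 is q3_2025.
Long rows with region=Mountain, quarter=q3_2025: min(215, 824, 807) = 215.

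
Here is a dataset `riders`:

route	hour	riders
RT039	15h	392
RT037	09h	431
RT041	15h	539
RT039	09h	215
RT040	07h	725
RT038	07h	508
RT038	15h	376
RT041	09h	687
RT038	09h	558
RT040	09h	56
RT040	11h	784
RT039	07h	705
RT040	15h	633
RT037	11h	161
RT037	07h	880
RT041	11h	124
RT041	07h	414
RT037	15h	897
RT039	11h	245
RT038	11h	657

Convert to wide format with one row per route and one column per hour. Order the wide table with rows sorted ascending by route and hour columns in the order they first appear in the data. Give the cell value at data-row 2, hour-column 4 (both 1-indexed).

With rows sorted ascending by route, row 2 is route=RT038. hour columns in first-appearance order: 15h, 09h, 07h, 11h; column 4 is 11h.
Long rows with route=RT038, hour=11h: riders = 657.

657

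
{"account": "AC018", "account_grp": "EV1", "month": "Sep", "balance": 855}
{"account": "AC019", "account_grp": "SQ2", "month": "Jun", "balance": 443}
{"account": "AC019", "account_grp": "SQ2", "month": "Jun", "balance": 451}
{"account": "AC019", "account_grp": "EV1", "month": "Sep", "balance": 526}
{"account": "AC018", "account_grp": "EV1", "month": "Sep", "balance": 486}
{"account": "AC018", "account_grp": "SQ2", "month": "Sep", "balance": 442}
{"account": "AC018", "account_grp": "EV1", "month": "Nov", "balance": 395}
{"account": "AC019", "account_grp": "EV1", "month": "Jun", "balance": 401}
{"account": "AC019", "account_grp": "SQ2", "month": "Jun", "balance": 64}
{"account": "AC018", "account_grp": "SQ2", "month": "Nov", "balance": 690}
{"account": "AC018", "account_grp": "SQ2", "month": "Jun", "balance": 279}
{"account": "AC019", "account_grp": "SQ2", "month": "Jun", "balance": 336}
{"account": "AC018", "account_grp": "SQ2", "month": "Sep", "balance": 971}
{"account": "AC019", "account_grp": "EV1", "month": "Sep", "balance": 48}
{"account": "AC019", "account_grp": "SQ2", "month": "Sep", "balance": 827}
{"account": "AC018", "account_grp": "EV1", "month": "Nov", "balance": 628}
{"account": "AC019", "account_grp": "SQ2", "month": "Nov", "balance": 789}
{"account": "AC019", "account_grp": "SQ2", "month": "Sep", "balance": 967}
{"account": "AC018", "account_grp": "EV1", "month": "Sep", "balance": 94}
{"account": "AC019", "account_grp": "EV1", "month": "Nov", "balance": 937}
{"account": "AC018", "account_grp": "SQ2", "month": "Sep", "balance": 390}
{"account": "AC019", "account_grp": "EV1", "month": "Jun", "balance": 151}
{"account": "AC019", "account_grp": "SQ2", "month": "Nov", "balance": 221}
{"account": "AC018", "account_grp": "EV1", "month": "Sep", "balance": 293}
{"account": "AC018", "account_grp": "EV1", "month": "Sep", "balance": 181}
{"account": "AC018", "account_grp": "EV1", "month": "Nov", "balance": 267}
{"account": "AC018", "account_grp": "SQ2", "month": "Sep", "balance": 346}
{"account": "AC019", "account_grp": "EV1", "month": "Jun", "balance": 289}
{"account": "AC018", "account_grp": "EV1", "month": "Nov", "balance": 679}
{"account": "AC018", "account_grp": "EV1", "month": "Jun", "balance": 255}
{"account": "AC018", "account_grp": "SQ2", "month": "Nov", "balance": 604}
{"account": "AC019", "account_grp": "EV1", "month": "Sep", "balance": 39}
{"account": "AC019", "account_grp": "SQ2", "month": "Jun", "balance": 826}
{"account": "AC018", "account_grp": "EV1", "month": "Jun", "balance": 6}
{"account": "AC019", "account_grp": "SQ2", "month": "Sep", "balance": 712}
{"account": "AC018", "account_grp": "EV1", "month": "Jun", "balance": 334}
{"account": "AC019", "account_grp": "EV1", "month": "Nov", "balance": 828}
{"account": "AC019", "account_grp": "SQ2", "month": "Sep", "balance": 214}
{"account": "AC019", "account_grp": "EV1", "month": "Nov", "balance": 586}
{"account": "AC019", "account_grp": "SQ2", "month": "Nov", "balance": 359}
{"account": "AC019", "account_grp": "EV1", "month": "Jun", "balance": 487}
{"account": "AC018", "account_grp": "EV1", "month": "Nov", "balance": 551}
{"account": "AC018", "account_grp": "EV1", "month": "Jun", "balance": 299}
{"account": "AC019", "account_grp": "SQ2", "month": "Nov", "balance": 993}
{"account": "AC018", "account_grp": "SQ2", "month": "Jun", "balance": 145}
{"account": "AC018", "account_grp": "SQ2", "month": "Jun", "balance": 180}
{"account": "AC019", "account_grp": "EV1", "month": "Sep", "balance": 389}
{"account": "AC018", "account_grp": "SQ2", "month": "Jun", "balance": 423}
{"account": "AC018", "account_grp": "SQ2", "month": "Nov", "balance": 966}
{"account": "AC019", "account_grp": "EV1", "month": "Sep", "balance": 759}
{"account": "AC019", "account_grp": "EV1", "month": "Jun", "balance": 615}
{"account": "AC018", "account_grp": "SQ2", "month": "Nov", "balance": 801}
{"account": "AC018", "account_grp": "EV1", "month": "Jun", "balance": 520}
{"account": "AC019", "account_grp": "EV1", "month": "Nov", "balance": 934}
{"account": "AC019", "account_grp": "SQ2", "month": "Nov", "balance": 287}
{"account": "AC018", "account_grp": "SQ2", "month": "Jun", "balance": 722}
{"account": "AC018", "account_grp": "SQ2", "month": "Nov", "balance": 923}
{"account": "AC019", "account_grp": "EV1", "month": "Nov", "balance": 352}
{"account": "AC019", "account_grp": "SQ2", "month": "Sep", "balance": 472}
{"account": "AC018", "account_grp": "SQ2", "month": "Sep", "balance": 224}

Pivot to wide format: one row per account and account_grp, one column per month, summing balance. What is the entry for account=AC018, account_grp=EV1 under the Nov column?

2520

Rows with account=AC018, account_grp=EV1 and month=Nov: balance values are 395, 628, 267, 679, 551.
395 + 628 + 267 + 679 + 551 = 2520.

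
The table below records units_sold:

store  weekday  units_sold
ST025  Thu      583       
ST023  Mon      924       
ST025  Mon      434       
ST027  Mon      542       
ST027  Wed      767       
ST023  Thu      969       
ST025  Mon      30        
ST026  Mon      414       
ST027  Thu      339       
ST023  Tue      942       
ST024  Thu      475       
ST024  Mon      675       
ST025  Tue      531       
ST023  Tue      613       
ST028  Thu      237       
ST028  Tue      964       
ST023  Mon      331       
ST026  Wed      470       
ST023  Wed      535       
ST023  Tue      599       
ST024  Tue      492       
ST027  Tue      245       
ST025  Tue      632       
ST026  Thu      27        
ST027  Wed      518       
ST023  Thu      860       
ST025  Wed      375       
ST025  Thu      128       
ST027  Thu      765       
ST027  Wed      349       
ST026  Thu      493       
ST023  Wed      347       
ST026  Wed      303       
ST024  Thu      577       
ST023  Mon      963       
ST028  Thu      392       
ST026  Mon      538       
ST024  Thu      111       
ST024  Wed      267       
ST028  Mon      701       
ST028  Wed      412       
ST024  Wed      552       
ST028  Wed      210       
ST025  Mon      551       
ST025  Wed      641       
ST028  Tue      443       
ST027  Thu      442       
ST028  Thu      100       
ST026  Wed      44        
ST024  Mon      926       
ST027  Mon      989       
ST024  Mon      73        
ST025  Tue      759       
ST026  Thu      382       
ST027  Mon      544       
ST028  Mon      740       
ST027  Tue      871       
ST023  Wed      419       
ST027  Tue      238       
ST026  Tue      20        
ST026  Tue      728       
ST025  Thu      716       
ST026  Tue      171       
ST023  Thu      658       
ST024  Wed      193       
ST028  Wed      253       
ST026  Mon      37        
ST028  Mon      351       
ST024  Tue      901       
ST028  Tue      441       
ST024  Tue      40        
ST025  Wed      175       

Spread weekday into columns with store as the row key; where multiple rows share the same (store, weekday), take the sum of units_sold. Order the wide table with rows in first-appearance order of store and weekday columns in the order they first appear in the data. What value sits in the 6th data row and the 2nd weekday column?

1792

With rows in first-appearance order of store, row 6 is store=ST028. weekday columns in first-appearance order: Thu, Mon, Wed, Tue; column 2 is Mon.
Long rows with store=ST028, weekday=Mon: 701 + 740 + 351 = 1792.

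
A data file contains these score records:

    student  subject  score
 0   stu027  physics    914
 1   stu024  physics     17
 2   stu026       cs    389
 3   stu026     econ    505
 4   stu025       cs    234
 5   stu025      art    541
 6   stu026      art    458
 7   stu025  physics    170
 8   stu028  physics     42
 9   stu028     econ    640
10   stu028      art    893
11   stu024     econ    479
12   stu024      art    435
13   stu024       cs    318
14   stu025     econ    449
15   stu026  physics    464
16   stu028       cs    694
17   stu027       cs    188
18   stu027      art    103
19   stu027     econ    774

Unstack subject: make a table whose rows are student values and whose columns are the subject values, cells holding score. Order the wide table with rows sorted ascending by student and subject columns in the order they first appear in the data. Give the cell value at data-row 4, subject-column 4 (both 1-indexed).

With rows sorted ascending by student, row 4 is student=stu027. subject columns in first-appearance order: physics, cs, econ, art; column 4 is art.
Long rows with student=stu027, subject=art: score = 103.

103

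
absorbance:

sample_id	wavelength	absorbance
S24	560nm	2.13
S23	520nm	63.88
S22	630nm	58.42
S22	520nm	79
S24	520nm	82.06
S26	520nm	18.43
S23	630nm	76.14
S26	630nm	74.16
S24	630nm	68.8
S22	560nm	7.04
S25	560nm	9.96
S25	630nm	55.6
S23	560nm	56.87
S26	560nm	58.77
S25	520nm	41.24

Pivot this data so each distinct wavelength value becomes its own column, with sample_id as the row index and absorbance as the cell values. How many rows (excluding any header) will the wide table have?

5

5 distinct sample_id values → 5 rows.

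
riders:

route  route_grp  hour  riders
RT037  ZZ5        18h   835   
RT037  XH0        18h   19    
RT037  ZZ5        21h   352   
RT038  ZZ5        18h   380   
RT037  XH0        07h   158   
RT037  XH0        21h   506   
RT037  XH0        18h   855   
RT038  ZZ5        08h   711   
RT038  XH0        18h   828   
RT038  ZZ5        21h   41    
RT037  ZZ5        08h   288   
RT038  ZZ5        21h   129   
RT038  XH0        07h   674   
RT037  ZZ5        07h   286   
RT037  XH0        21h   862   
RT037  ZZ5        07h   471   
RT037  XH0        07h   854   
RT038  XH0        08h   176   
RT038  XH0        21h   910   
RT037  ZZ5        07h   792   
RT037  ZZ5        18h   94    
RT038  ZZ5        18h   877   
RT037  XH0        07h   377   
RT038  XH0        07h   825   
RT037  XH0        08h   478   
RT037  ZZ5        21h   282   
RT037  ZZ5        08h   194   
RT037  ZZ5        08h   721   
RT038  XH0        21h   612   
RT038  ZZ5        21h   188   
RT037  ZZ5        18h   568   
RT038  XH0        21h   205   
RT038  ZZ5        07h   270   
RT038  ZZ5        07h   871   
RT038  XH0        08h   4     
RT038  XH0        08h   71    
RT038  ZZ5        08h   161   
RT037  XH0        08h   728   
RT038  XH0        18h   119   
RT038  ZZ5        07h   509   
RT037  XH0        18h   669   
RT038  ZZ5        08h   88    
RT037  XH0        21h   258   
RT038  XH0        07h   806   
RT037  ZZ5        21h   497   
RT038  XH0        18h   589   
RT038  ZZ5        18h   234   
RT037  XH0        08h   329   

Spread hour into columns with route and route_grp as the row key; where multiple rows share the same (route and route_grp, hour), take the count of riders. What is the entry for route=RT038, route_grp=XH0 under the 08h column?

Rows with route=RT038, route_grp=XH0 and hour=08h: riders values are 176, 4, 71.
3 rows match — count = 3.

3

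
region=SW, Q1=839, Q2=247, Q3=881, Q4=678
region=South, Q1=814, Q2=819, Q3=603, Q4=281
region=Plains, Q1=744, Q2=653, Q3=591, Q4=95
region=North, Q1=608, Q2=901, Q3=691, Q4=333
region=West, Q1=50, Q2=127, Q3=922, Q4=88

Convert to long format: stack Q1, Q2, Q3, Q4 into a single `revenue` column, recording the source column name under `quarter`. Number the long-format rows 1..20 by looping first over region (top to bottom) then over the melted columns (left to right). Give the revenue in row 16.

333

20 rows total (5 × 4). Row 16: index ⌊(16-1)/4⌋ = 3 into region → North; (16-1) mod 4 = 3 into the melted columns → Q4.
So row 16 is (North, Q4, 333); revenue = 333.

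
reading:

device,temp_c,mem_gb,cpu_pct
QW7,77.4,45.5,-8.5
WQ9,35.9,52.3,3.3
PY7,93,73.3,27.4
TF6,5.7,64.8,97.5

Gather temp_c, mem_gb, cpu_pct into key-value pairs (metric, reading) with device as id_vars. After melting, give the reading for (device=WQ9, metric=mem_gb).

Unpivoting turns each (device, wide-column) pair into one long row.
The wide cell at row WQ9, column mem_gb holds 52.3, so the long row (WQ9, mem_gb) has reading=52.3.

52.3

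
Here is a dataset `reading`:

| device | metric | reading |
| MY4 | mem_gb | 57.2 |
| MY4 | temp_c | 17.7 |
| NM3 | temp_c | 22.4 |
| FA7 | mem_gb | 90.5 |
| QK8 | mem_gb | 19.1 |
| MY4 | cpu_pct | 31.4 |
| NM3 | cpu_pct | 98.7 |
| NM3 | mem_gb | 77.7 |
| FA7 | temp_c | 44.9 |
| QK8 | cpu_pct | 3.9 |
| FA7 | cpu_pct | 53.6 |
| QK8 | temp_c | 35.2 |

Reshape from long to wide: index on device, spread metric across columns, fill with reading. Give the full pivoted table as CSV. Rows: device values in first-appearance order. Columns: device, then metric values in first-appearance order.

device,mem_gb,temp_c,cpu_pct
MY4,57.2,17.7,31.4
NM3,77.7,22.4,98.7
FA7,90.5,44.9,53.6
QK8,19.1,35.2,3.9

Columns: device plus the 3 distinct metric values (mem_gb, temp_c, cpu_pct).
For example, row MY4 column mem_gb takes reading=57.2 from the long row (MY4, mem_gb).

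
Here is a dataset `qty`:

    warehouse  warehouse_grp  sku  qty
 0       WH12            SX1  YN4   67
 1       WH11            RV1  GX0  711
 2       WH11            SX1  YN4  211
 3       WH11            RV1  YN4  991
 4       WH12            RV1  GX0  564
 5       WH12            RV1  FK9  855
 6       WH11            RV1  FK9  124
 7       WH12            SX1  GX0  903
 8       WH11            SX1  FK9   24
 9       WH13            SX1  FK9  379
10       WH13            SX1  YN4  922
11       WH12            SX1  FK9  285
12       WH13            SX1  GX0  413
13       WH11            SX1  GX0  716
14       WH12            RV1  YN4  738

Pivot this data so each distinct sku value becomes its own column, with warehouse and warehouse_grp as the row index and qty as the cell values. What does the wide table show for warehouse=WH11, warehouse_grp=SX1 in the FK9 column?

24

Wide layout: rows indexed by warehouse and warehouse_grp, columns are the 3 distinct sku values (YN4, GX0, FK9).
Cell (warehouse=WH11, warehouse_grp=SX1, sku=FK9) draws from the long row where warehouse=WH11, warehouse_grp=SX1 and sku=FK9, which has qty=24.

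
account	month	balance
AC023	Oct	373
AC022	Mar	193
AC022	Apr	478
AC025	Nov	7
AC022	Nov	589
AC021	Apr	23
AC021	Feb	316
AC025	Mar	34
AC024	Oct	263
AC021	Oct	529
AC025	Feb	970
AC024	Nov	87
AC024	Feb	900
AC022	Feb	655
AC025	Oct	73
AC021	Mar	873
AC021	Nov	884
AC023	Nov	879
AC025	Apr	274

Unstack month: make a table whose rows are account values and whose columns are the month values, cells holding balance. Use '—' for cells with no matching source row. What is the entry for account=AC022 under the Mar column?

193

The long row with account=AC022, month=Mar has balance=193.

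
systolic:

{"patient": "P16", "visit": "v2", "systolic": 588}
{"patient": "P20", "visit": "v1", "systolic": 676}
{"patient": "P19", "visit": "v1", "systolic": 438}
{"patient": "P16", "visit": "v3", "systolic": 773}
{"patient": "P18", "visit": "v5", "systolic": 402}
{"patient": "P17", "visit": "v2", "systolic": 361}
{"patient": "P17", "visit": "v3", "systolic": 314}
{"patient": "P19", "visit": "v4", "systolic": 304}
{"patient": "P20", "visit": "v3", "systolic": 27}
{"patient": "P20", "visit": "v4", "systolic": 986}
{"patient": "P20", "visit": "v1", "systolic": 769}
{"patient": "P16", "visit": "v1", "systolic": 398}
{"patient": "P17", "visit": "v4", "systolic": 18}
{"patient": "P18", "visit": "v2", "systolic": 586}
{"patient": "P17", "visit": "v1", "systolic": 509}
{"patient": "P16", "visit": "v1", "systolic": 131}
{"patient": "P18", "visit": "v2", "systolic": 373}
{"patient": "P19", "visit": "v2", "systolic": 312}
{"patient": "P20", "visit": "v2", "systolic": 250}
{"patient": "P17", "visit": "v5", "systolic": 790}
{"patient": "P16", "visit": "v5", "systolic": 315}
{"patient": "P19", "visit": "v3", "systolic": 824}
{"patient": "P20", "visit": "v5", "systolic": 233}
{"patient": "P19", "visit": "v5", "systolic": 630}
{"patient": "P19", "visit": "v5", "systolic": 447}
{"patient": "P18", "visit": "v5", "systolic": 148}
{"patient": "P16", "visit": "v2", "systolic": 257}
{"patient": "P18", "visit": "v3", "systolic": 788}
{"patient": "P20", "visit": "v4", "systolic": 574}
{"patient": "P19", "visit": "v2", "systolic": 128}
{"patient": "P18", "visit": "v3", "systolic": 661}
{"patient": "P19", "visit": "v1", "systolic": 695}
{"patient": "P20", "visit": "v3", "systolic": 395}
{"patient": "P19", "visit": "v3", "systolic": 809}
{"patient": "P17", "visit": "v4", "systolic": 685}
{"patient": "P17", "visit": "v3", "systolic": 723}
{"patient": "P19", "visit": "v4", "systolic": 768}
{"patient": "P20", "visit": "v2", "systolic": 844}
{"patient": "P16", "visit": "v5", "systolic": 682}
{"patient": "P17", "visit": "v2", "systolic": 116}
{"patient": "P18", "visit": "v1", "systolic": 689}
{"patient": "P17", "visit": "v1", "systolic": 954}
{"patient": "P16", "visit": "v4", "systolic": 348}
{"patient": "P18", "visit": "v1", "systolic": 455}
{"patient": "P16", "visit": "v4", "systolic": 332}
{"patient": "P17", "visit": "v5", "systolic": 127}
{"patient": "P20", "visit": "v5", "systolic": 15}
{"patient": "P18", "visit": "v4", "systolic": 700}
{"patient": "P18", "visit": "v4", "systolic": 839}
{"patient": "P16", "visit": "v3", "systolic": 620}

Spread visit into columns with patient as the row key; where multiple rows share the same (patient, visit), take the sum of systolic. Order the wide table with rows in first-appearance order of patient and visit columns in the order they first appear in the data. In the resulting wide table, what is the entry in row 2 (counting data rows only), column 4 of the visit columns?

248

With rows in first-appearance order of patient, row 2 is patient=P20. visit columns in first-appearance order: v2, v1, v3, v5, v4; column 4 is v5.
Long rows with patient=P20, visit=v5: 233 + 15 = 248.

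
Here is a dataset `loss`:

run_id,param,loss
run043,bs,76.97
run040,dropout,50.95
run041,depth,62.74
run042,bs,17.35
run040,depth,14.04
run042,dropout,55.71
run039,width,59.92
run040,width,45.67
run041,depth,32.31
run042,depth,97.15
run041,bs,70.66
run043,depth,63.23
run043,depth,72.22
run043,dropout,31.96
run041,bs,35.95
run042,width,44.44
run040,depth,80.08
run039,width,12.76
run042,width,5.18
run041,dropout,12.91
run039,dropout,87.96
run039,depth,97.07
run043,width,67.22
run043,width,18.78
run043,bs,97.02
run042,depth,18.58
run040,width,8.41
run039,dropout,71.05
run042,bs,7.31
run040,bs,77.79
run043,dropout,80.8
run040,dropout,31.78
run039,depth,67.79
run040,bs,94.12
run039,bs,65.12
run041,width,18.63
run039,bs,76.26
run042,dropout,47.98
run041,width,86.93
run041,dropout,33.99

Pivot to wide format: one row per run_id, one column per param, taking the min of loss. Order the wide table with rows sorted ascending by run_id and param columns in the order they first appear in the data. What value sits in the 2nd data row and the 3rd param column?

With rows sorted ascending by run_id, row 2 is run_id=run040. param columns in first-appearance order: bs, dropout, depth, width; column 3 is depth.
Long rows with run_id=run040, param=depth: min(14.04, 80.08) = 14.04.

14.04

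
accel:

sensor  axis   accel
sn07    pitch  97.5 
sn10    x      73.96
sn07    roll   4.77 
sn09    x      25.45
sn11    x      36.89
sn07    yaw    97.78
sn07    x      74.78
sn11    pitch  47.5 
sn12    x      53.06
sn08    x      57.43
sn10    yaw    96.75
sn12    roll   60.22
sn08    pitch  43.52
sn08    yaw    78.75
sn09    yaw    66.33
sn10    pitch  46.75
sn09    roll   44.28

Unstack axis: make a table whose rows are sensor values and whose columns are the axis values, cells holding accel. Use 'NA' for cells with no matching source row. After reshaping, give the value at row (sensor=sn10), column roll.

NA

No long-format row has sensor=sn10 and axis=roll, so the cell is NA.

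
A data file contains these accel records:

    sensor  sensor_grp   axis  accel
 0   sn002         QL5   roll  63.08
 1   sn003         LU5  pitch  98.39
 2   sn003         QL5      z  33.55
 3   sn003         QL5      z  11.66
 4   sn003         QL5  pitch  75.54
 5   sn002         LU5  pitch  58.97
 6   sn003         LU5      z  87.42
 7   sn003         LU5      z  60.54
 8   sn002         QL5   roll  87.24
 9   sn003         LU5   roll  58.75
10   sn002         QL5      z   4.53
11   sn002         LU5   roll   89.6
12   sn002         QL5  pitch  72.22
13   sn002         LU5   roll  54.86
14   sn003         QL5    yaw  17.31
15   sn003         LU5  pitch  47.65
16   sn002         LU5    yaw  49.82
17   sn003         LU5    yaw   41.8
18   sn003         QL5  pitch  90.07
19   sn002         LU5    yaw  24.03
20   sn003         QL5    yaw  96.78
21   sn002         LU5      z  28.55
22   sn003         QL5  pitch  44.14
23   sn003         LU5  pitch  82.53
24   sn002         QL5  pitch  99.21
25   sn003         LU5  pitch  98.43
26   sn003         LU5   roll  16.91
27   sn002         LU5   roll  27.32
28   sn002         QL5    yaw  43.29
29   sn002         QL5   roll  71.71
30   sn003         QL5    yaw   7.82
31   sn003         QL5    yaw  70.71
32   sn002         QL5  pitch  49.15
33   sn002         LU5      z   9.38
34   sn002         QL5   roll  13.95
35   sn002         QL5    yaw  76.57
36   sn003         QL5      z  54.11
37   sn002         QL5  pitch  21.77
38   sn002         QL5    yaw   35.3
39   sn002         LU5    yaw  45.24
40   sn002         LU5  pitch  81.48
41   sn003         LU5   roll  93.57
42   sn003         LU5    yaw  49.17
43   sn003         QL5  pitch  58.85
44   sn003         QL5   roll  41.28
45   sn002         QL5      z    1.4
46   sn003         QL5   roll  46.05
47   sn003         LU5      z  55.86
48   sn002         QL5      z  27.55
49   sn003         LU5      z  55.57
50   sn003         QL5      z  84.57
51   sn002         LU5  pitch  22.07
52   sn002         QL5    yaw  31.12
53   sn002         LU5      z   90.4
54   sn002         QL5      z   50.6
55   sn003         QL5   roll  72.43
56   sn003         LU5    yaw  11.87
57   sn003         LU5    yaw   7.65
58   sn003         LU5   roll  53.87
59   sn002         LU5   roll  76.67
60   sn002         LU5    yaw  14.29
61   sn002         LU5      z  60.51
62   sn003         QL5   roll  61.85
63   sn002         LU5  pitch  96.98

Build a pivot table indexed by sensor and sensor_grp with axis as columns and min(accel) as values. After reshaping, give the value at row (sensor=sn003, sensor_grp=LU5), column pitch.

Rows with sensor=sn003, sensor_grp=LU5 and axis=pitch: accel values are 98.39, 47.65, 82.53, 98.43.
min(98.39, 47.65, 82.53, 98.43) = 47.65.

47.65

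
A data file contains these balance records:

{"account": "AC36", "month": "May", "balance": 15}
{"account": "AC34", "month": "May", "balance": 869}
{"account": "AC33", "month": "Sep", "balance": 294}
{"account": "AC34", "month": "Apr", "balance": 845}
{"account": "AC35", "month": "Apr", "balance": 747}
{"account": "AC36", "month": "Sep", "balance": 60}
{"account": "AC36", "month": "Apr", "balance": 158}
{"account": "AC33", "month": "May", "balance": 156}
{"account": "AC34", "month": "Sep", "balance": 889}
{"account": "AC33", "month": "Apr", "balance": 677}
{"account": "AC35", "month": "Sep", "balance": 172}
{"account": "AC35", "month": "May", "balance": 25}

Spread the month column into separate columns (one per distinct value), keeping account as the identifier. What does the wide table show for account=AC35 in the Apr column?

747

Wide layout: rows indexed by account, columns are the 3 distinct month values (May, Sep, Apr).
Cell (account=AC35, month=Apr) draws from the long row where account=AC35 and month=Apr, which has balance=747.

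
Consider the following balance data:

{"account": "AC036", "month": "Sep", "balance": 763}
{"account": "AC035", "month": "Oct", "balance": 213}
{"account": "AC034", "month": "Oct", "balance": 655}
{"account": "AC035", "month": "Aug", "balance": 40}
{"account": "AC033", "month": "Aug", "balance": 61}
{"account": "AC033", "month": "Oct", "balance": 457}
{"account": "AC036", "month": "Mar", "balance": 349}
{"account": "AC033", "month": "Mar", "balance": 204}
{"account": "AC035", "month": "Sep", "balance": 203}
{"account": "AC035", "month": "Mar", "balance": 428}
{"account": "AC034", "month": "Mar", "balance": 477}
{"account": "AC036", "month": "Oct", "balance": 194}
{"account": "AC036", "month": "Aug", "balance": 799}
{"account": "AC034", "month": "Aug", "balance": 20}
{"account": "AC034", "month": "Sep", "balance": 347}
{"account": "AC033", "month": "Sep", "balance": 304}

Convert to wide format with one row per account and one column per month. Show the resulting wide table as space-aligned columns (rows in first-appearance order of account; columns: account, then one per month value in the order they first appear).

Columns: account plus the 4 distinct month values (Sep, Oct, Aug, Mar).
For example, row AC036 column Sep takes balance=763 from the long row (AC036, Sep).

account  Sep  Oct  Aug  Mar
AC036    763  194  799  349
AC035    203  213  40   428
AC034    347  655  20   477
AC033    304  457  61   204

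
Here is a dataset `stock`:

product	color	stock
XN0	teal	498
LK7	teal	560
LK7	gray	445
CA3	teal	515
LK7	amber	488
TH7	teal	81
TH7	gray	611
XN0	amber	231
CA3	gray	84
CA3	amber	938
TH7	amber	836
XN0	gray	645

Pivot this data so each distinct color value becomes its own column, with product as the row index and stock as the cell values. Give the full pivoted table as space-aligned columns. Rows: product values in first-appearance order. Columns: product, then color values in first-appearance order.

Columns: product plus the 3 distinct color values (teal, gray, amber).
For example, row XN0 column teal takes stock=498 from the long row (XN0, teal).

product  teal  gray  amber
XN0      498   645   231  
LK7      560   445   488  
CA3      515   84    938  
TH7      81    611   836  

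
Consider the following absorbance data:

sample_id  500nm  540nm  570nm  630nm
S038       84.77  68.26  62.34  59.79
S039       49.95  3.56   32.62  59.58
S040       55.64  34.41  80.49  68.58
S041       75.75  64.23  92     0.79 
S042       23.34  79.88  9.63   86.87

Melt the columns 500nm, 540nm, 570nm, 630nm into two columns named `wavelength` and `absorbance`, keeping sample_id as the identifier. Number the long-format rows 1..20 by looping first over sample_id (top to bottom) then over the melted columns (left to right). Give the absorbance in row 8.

59.58

20 rows total (5 × 4). Row 8: index ⌊(8-1)/4⌋ = 1 into sample_id → S039; (8-1) mod 4 = 3 into the melted columns → 630nm.
So row 8 is (S039, 630nm, 59.58); absorbance = 59.58.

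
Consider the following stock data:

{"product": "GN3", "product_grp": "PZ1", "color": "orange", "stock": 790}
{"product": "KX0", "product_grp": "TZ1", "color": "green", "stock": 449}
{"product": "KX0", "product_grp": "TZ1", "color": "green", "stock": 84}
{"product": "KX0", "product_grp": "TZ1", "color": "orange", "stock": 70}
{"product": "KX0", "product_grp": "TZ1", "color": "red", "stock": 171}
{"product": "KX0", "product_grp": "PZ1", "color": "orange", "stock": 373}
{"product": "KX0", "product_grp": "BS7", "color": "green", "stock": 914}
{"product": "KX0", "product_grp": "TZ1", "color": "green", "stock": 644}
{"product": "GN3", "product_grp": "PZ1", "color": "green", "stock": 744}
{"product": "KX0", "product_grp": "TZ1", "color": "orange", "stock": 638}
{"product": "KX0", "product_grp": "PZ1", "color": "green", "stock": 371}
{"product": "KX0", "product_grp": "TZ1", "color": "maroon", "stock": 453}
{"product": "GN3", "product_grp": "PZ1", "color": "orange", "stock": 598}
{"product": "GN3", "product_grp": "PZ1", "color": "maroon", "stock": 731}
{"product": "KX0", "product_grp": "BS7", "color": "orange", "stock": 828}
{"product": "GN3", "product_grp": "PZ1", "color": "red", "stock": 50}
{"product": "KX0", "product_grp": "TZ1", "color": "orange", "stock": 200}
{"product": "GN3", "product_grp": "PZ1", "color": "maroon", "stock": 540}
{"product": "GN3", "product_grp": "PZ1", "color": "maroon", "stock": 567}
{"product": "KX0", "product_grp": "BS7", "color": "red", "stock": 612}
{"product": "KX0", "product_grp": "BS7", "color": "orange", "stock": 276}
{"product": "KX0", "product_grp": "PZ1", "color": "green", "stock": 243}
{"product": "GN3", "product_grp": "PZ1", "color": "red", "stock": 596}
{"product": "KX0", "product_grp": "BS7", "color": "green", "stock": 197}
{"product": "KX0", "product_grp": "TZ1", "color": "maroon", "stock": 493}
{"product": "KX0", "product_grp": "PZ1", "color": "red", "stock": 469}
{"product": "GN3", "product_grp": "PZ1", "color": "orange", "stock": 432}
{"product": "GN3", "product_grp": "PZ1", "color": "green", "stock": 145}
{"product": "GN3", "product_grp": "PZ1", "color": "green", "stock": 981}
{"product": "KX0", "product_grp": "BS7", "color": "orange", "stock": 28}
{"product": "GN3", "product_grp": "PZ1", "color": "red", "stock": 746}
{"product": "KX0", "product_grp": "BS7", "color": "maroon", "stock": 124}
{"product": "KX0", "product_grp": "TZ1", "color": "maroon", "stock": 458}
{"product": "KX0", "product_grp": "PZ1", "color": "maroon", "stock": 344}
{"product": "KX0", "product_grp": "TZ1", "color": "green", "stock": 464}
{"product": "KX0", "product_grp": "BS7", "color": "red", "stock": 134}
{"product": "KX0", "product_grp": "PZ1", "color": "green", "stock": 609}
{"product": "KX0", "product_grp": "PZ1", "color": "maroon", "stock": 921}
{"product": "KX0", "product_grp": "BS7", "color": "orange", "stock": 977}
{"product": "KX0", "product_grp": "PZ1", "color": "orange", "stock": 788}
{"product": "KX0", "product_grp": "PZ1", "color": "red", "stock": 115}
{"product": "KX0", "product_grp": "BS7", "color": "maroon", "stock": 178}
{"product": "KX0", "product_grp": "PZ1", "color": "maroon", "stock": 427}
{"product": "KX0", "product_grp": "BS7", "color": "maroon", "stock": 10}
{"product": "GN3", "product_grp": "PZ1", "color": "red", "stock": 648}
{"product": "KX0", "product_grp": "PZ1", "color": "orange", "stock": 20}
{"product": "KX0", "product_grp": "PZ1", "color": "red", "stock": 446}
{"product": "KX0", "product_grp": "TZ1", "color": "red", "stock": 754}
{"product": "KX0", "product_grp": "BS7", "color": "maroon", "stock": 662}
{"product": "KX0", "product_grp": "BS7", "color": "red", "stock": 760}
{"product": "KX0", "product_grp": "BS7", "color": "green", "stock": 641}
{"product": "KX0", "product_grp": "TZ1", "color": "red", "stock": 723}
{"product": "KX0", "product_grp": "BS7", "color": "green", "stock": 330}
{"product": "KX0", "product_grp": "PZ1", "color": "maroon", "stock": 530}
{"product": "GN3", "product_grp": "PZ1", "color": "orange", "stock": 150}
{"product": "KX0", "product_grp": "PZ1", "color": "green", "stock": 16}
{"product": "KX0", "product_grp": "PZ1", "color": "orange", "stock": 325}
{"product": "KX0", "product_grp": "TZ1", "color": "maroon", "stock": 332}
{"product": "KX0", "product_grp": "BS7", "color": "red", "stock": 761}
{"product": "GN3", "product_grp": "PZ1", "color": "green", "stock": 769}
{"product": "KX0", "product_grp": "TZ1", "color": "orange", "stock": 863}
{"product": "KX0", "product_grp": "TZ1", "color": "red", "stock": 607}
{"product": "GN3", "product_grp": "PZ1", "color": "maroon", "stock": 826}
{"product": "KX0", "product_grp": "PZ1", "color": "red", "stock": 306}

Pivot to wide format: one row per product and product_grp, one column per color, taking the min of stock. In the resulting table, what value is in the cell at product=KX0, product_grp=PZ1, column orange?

Rows with product=KX0, product_grp=PZ1 and color=orange: stock values are 373, 788, 20, 325.
min(373, 788, 20, 325) = 20.

20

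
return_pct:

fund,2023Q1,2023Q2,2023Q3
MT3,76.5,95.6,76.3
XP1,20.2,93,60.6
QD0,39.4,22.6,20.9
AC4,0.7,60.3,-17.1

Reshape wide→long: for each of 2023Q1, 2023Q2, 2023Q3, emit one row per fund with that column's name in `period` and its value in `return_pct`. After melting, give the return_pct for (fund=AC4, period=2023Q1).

0.7

Unpivoting turns each (fund, wide-column) pair into one long row.
The wide cell at row AC4, column 2023Q1 holds 0.7, so the long row (AC4, 2023Q1) has return_pct=0.7.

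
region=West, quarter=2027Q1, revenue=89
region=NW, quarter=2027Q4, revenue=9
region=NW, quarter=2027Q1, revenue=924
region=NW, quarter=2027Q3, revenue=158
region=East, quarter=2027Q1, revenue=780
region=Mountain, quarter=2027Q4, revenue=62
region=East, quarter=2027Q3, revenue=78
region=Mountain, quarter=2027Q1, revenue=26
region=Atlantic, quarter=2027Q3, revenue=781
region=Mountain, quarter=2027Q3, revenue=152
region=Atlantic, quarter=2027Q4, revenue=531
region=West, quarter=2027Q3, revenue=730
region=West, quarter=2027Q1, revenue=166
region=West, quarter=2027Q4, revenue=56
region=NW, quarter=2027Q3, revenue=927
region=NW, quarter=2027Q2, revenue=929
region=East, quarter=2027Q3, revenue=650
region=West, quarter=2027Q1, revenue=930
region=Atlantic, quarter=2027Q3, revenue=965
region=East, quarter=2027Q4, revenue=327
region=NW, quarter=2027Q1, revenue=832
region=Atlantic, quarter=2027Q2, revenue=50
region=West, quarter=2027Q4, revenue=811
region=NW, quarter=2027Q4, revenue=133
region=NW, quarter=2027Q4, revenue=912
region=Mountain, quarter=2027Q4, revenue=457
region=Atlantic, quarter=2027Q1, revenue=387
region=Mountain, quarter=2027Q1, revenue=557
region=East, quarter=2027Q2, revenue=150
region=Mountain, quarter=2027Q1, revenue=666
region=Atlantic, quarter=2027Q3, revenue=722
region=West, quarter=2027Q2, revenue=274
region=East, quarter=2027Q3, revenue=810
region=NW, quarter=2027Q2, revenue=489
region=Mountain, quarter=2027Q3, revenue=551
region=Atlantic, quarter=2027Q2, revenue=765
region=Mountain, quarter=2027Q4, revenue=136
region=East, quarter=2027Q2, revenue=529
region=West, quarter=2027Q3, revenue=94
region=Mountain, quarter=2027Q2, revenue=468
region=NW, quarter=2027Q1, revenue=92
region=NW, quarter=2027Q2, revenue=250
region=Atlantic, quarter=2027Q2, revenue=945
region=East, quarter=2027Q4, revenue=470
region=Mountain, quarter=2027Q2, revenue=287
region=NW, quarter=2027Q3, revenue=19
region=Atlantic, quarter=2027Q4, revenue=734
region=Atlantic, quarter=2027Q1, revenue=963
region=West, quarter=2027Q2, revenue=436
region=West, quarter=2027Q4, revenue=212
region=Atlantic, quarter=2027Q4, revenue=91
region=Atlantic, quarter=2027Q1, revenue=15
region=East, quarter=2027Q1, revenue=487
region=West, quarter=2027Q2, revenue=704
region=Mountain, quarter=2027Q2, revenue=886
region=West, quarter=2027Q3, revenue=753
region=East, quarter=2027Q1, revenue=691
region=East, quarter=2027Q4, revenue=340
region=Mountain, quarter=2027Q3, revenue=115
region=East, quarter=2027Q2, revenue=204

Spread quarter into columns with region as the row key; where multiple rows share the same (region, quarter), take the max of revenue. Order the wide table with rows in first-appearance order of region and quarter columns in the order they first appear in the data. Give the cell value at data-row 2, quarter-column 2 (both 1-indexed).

With rows in first-appearance order of region, row 2 is region=NW. quarter columns in first-appearance order: 2027Q1, 2027Q4, 2027Q3, 2027Q2; column 2 is 2027Q4.
Long rows with region=NW, quarter=2027Q4: max(9, 133, 912) = 912.

912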